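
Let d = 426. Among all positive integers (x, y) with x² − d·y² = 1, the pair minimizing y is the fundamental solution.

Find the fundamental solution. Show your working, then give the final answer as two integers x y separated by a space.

√426 = [20; 1,1,1,3,2,6,2,3,1,1,1,40, …], period ℓ=12 (even) → k=11
k=0  a_k=20  p_k/q_k = 20/1
…
k=3  a_k=1  p_k/q_k = 62/3
k=4  a_k=3  p_k/q_k = 227/11
k=5  a_k=2  p_k/q_k = 516/25
k=6  a_k=6  p_k/q_k = 3323/161
…
k=9  a_k=1  p_k/q_k = 31971/1549
k=10  a_k=1  p_k/q_k = 56780/2751
k=11  a_k=1  p_k/q_k = 88751/4300
fundamental: x₁=88751, y₁=4300  (since 7876740001 − 426·18490000 = 1)

88751 4300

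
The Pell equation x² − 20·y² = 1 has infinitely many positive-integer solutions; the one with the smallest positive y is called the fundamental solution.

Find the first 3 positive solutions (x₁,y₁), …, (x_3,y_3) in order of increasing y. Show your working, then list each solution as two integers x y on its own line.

√20 = [4; 2,8, …], period ℓ=2 (even) → k=1
step 0: (4, 1)  from 4·(1,0) + (0,1)
step 1: (9, 2)  from 2·(4,1) + (1,0)
(x₁, y₁) = (9, 2);  9² − 20·2² = 1 ✓
(9+2√20)^2 = 161 + 36√20
(9+2√20)^3 = 2889 + 646√20

9 2
161 36
2889 646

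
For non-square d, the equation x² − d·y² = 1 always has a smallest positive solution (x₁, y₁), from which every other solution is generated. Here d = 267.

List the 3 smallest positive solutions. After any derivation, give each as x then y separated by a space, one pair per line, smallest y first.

2402 147
11539207 706188
55434348026 3392527005

[16; 2,1,15,1,2,32] for √267; ℓ=6 ⇒ convergent index 5
k=0  a_k=16  p_k/q_k = 16/1
k=1  a_k=2  p_k/q_k = 33/2
…
k=4  a_k=1  p_k/q_k = 817/50
k=5  a_k=2  p_k/q_k = 2402/147
→ (2402, 147).  Check: 2402²=5769604, 267·147²=5769603, difference 1.
(x_2, y_2) = (2402·2402 + 267·147·147, 2402·147 + 147·2402) = (11539207, 706188)
(x_3, y_3) = (2402·11539207 + 267·147·706188, 2402·706188 + 147·11539207) = (55434348026, 3392527005)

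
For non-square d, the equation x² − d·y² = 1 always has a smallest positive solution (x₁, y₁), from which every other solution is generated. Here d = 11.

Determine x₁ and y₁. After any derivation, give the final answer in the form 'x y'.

√11 → a₀=3, period (3,6); ℓ=2 even so k=1
a_0=3:  p_0=3·1+0=3,  q_0=3·0+1=1
a_1=3:  p_1=3·3+1=10,  q_1=3·1+0=3
(x₁, y₁) = (10, 3);  10² − 11·3² = 1 ✓

10 3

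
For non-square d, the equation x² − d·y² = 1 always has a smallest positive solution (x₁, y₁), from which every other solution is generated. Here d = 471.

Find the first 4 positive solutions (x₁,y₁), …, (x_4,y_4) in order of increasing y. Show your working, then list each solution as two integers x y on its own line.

[21; 1,2,2,1,3,…,2,1,42] for √471; ℓ=14 ⇒ convergent index 13
i=0: a=21 ⇒ p=21, q=1
…
i=2: a=2 ⇒ p=65, q=3
…
i=4: a=1 ⇒ p=217, q=10
…
i=6: a=4 ⇒ p=3429, q=158
…
i=9: a=3 ⇒ p=644804, q=29711
…
i=12: a=2 ⇒ p=5506953, q=253747
i=13: a=1 ⇒ p=7838695, q=361188
→ (7838695, 361188).  Check: 7838695²=61445139303025, 471·361188²=61445139303024, difference 1.
n=2: (7838695,361188)∘(7838695,361188) = (7838695·7838695+471·361188·361188, 7838695·361188+361188·7838695) = (122890278606049,5662485139320)
n=3: (122890278606049,5662485139320)∘(7838695,361188) = (7838695·122890278606049+471·361188·5662485139320, 7838695·5662485139320+361188·122890278606049) = (1926598824915678693415,88772987898323613612)
n=4: (1926598824915678693415,88772987898323613612)∘(7838695,361188) = (7838695·1926598824915678693415+471·361188·88772987898323613612, 7838695·88772987898323613612+361188·1926598824915678693415) = (30204041151744689101078780801,1391728752747293974319493360)

7838695 361188
122890278606049 5662485139320
1926598824915678693415 88772987898323613612
30204041151744689101078780801 1391728752747293974319493360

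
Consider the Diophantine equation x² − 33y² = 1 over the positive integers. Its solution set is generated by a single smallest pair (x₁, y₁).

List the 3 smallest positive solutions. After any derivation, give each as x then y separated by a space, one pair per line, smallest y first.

[5; 1,2,1,10] for √33; ℓ=4 ⇒ convergent index 3
i=0: a=5 ⇒ p=5, q=1
i=1: a=1 ⇒ p=6, q=1
i=2: a=2 ⇒ p=17, q=3
i=3: a=1 ⇒ p=23, q=4
fundamental: x₁=23, y₁=4  (since 529 − 33·16 = 1)
k=2:  x_2 = 23·23+33·4·4 = 1057,  y_2 = 23·4+4·23 = 184
k=3:  x_3 = 23·1057+33·4·184 = 48599,  y_3 = 23·184+4·1057 = 8460

23 4
1057 184
48599 8460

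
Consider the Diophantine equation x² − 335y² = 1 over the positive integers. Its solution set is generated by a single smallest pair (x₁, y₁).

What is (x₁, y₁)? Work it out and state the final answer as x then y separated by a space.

√335 → a₀=18, period (3,3,3,36); ℓ=4 even so k=3
a_0=18:  p_0=18·1+0=18,  q_0=18·0+1=1
a_1=3:  p_1=3·18+1=55,  q_1=3·1+0=3
a_2=3:  p_2=3·55+18=183,  q_2=3·3+1=10
a_3=3:  p_3=3·183+55=604,  q_3=3·10+3=33
(x₁, y₁) = (604, 33);  604² − 335·33² = 1 ✓

604 33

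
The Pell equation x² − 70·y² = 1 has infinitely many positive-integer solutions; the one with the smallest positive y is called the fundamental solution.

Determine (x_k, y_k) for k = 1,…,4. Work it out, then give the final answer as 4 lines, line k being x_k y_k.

d=70: √d = [8; 2,1,2,1,2,16] (ℓ=6, even), read p_5/q_5
step 0: (8, 1)  from 8·(1,0) + (0,1)
…
step 4: (92, 11)  from 1·(67,8) + (25,3)
step 5: (251, 30)  from 2·(92,11) + (67,8)
(x₁, y₁) = (251, 30);  251² − 70·30² = 1 ✓
k=2:  x_2 = 251·251+70·30·30 = 126001,  y_2 = 251·30+30·251 = 15060
k=3:  x_3 = 251·126001+70·30·15060 = 63252251,  y_3 = 251·15060+30·126001 = 7560090
k=4:  x_4 = 251·63252251+70·30·7560090 = 31752504001,  y_4 = 251·7560090+30·63252251 = 3795150120

251 30
126001 15060
63252251 7560090
31752504001 3795150120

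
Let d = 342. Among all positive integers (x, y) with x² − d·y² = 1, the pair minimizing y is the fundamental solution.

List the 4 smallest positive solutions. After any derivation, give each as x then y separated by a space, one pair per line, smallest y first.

[18; 2,36] for √342; ℓ=2 ⇒ convergent index 1
step 0: (18, 1)  from 18·(1,0) + (0,1)
step 1: (37, 2)  from 2·(18,1) + (1,0)
(x₁, y₁) = (37, 2);  37² − 342·2² = 1 ✓
k=2:  x_2 = 37·37+342·2·2 = 2737,  y_2 = 37·2+2·37 = 148
k=3:  x_3 = 37·2737+342·2·148 = 202501,  y_3 = 37·148+2·2737 = 10950
k=4:  x_4 = 37·202501+342·2·10950 = 14982337,  y_4 = 37·10950+2·202501 = 810152

37 2
2737 148
202501 10950
14982337 810152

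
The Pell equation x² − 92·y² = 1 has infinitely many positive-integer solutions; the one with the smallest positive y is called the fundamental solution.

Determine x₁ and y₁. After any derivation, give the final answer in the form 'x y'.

1151 120

[9; 1,1,2,4,2,1,1,18] for √92; ℓ=8 ⇒ convergent index 7
i=0: a=9 ⇒ p=9, q=1
…
i=3: a=2 ⇒ p=48, q=5
i=4: a=4 ⇒ p=211, q=22
…
i=6: a=1 ⇒ p=681, q=71
i=7: a=1 ⇒ p=1151, q=120
→ (1151, 120).  Check: 1151²=1324801, 92·120²=1324800, difference 1.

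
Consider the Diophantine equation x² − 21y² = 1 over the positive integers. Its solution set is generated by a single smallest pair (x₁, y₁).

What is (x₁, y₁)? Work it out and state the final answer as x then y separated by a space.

55 12

√21 → a₀=4, period (1,1,2,1,1,8); ℓ=6 even so k=5
step 0: (4, 1)  from 4·(1,0) + (0,1)
step 1: (5, 1)  from 1·(4,1) + (1,0)
…
step 3: (23, 5)  from 2·(9,2) + (5,1)
step 4: (32, 7)  from 1·(23,5) + (9,2)
step 5: (55, 12)  from 1·(32,7) + (23,5)
→ (55, 12).  Check: 55²=3025, 21·12²=3024, difference 1.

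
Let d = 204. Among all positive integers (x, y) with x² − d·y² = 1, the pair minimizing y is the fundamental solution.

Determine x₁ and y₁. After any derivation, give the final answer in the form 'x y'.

√204 → a₀=14, period (3,1,1,6,1,1,3,28); ℓ=8 even so k=7
i=0: a=14 ⇒ p=14, q=1
i=1: a=3 ⇒ p=43, q=3
…
i=6: a=1 ⇒ p=1414, q=99
i=7: a=3 ⇒ p=4999, q=350
fundamental: x₁=4999, y₁=350  (since 24990001 − 204·122500 = 1)

4999 350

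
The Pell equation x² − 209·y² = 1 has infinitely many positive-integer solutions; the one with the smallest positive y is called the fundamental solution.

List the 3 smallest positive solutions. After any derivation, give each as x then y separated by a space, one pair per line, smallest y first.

d=209: √d = [14; 2,5,3,2,3,5,2,28] (ℓ=8, even), read p_7/q_7
a_0=14:  p_0=14·1+0=14,  q_0=14·0+1=1
…
a_6=5:  p_6=5·4019+1171=21266,  q_6=5·278+81=1471
a_7=2:  p_7=2·21266+4019=46551,  q_7=2·1471+278=3220
fundamental: x₁=46551, y₁=3220  (since 2166995601 − 209·10368400 = 1)
n=2: (46551,3220)∘(46551,3220) = (46551·46551+209·3220·3220, 46551·3220+3220·46551) = (4333991201,299788440)
n=3: (4333991201,299788440)∘(46551,3220) = (46551·4333991201+209·3220·299788440, 46551·299788440+3220·4333991201) = (403503248748951,27910903337660)

46551 3220
4333991201 299788440
403503248748951 27910903337660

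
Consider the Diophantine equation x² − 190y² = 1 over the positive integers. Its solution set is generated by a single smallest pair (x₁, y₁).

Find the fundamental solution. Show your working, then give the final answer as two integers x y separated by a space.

52021 3774

√190 = [13; 1,3,1,1,1,…,3,1,26, …], period ℓ=14 (even) → k=13
a_0=13:  p_0=13·1+0=13,  q_0=13·0+1=1
a_1=1:  p_1=1·13+1=14,  q_1=1·1+0=1
a_2=3:  p_2=3·14+13=55,  q_2=3·1+1=4
a_3=1:  p_3=1·55+14=69,  q_3=1·4+1=5
a_4=1:  p_4=1·69+55=124,  q_4=1·5+4=9
a_5=1:  p_5=1·124+69=193,  q_5=1·9+5=14
a_6=2:  p_6=2·193+124=510,  q_6=2·14+9=37
a_7=2:  p_7=2·510+193=1213,  q_7=2·37+14=88
…
a_9=1:  p_9=1·2936+1213=4149,  q_9=1·213+88=301
a_10=1:  p_10=1·4149+2936=7085,  q_10=1·301+213=514
a_11=1:  p_11=1·7085+4149=11234,  q_11=1·514+301=815
a_12=3:  p_12=3·11234+7085=40787,  q_12=3·815+514=2959
a_13=1:  p_13=1·40787+11234=52021,  q_13=1·2959+815=3774
(x₁, y₁) = (52021, 3774);  52021² − 190·3774² = 1 ✓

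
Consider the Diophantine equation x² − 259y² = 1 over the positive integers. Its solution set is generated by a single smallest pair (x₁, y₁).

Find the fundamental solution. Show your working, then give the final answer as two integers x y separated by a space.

√259 → a₀=16, period (10,1,2,3,4,3,2,1,10,32); ℓ=10 even so k=9
a_0=16:  p_0=16·1+0=16,  q_0=16·0+1=1
a_1=10:  p_1=10·16+1=161,  q_1=10·1+0=10
a_2=1:  p_2=1·161+16=177,  q_2=1·10+1=11
a_3=2:  p_3=2·177+161=515,  q_3=2·11+10=32
…
a_6=3:  p_6=3·7403+1722=23931,  q_6=3·460+107=1487
a_7=2:  p_7=2·23931+7403=55265,  q_7=2·1487+460=3434
a_8=1:  p_8=1·55265+23931=79196,  q_8=1·3434+1487=4921
a_9=10:  p_9=10·79196+55265=847225,  q_9=10·4921+3434=52644
→ (847225, 52644).  Check: 847225²=717790200625, 259·52644²=717790200624, difference 1.

847225 52644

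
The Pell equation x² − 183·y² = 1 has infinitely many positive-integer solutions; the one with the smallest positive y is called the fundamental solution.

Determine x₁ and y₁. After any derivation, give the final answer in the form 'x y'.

√183 = [13; 1,1,8,1,1,26, …], period ℓ=6 (even) → k=5
k=0  a_k=13  p_k/q_k = 13/1
…
k=4  a_k=1  p_k/q_k = 257/19
k=5  a_k=1  p_k/q_k = 487/36
(x₁, y₁) = (487, 36);  487² − 183·36² = 1 ✓

487 36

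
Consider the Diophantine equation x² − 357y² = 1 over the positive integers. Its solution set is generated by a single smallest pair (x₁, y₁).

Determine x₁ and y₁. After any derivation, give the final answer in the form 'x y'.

3401 180

√357 = [18; 1,8,2,8,1,36, …], period ℓ=6 (even) → k=5
k=0  a_k=18  p_k/q_k = 18/1
…
k=4  a_k=8  p_k/q_k = 3042/161
k=5  a_k=1  p_k/q_k = 3401/180
(x₁, y₁) = (3401, 180);  3401² − 357·180² = 1 ✓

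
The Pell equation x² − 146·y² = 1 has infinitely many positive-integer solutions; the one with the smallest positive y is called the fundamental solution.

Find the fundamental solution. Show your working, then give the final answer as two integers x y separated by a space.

145 12

[12; 12,24] for √146; ℓ=2 ⇒ convergent index 1
i=0: a=12 ⇒ p=12, q=1
i=1: a=12 ⇒ p=145, q=12
→ (145, 12).  Check: 145²=21025, 146·12²=21024, difference 1.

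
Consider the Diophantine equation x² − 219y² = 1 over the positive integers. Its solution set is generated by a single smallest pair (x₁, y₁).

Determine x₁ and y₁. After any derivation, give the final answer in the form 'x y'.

[14; 1,3,1,28] for √219; ℓ=4 ⇒ convergent index 3
step 0: (14, 1)  from 14·(1,0) + (0,1)
…
step 2: (59, 4)  from 3·(15,1) + (14,1)
step 3: (74, 5)  from 1·(59,4) + (15,1)
fundamental: x₁=74, y₁=5  (since 5476 − 219·25 = 1)

74 5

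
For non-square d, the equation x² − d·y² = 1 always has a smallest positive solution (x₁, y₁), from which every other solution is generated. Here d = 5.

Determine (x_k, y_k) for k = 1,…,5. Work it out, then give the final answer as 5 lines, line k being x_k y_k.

9 4
161 72
2889 1292
51841 23184
930249 416020

[2; 4] for √5; ℓ=1 ⇒ convergent index 1
step 0: (2, 1)  from 2·(1,0) + (0,1)
step 1: (9, 4)  from 4·(2,1) + (1,0)
→ (9, 4).  Check: 9²=81, 5·4²=80, difference 1.
(9+4√5)^2 = 161 + 72√5
(9+4√5)^3 = 2889 + 1292√5
(9+4√5)^4 = 51841 + 23184√5
(9+4√5)^5 = 930249 + 416020√5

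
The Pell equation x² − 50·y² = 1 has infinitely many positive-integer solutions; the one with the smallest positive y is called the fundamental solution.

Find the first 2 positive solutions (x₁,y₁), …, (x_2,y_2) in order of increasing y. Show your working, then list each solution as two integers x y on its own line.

99 14
19601 2772

√50 → a₀=7, period (14); ℓ=1 odd so k=1
step 0: (7, 1)  from 7·(1,0) + (0,1)
step 1: (99, 14)  from 14·(7,1) + (1,0)
(x₁, y₁) = (99, 14);  99² − 50·14² = 1 ✓
n=2: (99,14)∘(99,14) = (99·99+50·14·14, 99·14+14·99) = (19601,2772)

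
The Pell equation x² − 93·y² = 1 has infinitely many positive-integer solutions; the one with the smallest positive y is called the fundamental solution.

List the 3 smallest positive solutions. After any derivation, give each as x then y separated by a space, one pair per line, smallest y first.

[9; 1,1,1,4,6,4,1,1,1,18] for √93; ℓ=10 ⇒ convergent index 9
i=0: a=9 ⇒ p=9, q=1
…
i=5: a=6 ⇒ p=839, q=87
…
i=8: a=1 ⇒ p=7821, q=811
i=9: a=1 ⇒ p=12151, q=1260
(x₁, y₁) = (12151, 1260);  12151² − 93·1260² = 1 ✓
(12151+1260√93)^2 = 295293601 + 30620520√93
(12151+1260√93)^3 = 7176225079351 + 744139875780√93

12151 1260
295293601 30620520
7176225079351 744139875780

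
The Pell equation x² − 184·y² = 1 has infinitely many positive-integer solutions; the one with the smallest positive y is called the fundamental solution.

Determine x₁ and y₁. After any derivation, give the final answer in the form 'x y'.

24335 1794

d=184: √d = [13; 1,1,3,2,1,2,1,2,3,1,1,26] (ℓ=12, even), read p_11/q_11
step 0: (13, 1)  from 13·(1,0) + (0,1)
…
step 2: (27, 2)  from 1·(14,1) + (13,1)
step 3: (95, 7)  from 3·(27,2) + (14,1)
step 4: (217, 16)  from 2·(95,7) + (27,2)
step 5: (312, 23)  from 1·(217,16) + (95,7)
…
step 7: (1153, 85)  from 1·(841,62) + (312,23)
step 8: (3147, 232)  from 2·(1153,85) + (841,62)
…
step 10: (13741, 1013)  from 1·(10594,781) + (3147,232)
step 11: (24335, 1794)  from 1·(13741,1013) + (10594,781)
fundamental: x₁=24335, y₁=1794  (since 592192225 − 184·3218436 = 1)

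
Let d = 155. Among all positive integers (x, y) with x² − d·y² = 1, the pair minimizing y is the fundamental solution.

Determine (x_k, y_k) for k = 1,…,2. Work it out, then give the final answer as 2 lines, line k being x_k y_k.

d=155: √d = [12; 2,4,2,24] (ℓ=4, even), read p_3/q_3
a_0=12:  p_0=12·1+0=12,  q_0=12·0+1=1
a_1=2:  p_1=2·12+1=25,  q_1=2·1+0=2
a_2=4:  p_2=4·25+12=112,  q_2=4·2+1=9
a_3=2:  p_3=2·112+25=249,  q_3=2·9+2=20
fundamental: x₁=249, y₁=20  (since 62001 − 155·400 = 1)
k=2:  x_2 = 249·249+155·20·20 = 124001,  y_2 = 249·20+20·249 = 9960

249 20
124001 9960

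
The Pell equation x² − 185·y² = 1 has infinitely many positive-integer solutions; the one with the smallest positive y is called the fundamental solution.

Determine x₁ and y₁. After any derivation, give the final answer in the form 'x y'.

9249 680

d=185: √d = [13; 1,1,1,1,26] (ℓ=5, odd), read p_9/q_9
i=0: a=13 ⇒ p=13, q=1
i=1: a=1 ⇒ p=14, q=1
i=2: a=1 ⇒ p=27, q=2
i=3: a=1 ⇒ p=41, q=3
i=4: a=1 ⇒ p=68, q=5
…
i=6: a=1 ⇒ p=1877, q=138
…
i=8: a=1 ⇒ p=5563, q=409
i=9: a=1 ⇒ p=9249, q=680
(x₁, y₁) = (9249, 680);  9249² − 185·680² = 1 ✓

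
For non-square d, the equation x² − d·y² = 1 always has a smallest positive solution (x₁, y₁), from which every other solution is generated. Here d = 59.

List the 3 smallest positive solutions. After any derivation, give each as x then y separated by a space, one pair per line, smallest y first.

530 69
561799 73140
595506410 77528331

[7; 1,2,7,2,1,14] for √59; ℓ=6 ⇒ convergent index 5
a_0=7:  p_0=7·1+0=7,  q_0=7·0+1=1
a_1=1:  p_1=1·7+1=8,  q_1=1·1+0=1
…
a_4=2:  p_4=2·169+23=361,  q_4=2·22+3=47
a_5=1:  p_5=1·361+169=530,  q_5=1·47+22=69
→ (530, 69).  Check: 530²=280900, 59·69²=280899, difference 1.
n=2: (530,69)∘(530,69) = (530·530+59·69·69, 530·69+69·530) = (561799,73140)
n=3: (561799,73140)∘(530,69) = (530·561799+59·69·73140, 530·73140+69·561799) = (595506410,77528331)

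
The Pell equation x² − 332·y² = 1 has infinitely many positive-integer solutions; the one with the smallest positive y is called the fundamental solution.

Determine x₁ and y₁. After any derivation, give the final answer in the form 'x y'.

[18; 4,1,1,8,1,1,4,36] for √332; ℓ=8 ⇒ convergent index 7
k=0  a_k=18  p_k/q_k = 18/1
…
k=3  a_k=1  p_k/q_k = 164/9
…
k=5  a_k=1  p_k/q_k = 1567/86
k=6  a_k=1  p_k/q_k = 2970/163
k=7  a_k=4  p_k/q_k = 13447/738
fundamental: x₁=13447, y₁=738  (since 180821809 − 332·544644 = 1)

13447 738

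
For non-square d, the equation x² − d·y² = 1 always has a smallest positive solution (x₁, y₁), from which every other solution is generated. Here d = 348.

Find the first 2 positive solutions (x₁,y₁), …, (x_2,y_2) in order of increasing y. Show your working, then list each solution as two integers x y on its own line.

[18; 1,1,1,8,1,1,1,36] for √348; ℓ=8 ⇒ convergent index 7
step 0: (18, 1)  from 18·(1,0) + (0,1)
…
step 2: (37, 2)  from 1·(19,1) + (18,1)
…
step 4: (485, 26)  from 8·(56,3) + (37,2)
…
step 6: (1026, 55)  from 1·(541,29) + (485,26)
step 7: (1567, 84)  from 1·(1026,55) + (541,29)
→ (1567, 84).  Check: 1567²=2455489, 348·84²=2455488, difference 1.
n=2: (1567,84)∘(1567,84) = (1567·1567+348·84·84, 1567·84+84·1567) = (4910977,263256)

1567 84
4910977 263256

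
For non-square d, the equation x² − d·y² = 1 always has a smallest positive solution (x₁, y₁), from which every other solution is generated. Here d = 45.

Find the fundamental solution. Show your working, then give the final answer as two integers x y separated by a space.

161 24

d=45: √d = [6; 1,2,2,2,1,12] (ℓ=6, even), read p_5/q_5
a_0=6:  p_0=6·1+0=6,  q_0=6·0+1=1
a_1=1:  p_1=1·6+1=7,  q_1=1·1+0=1
a_2=2:  p_2=2·7+6=20,  q_2=2·1+1=3
a_3=2:  p_3=2·20+7=47,  q_3=2·3+1=7
a_4=2:  p_4=2·47+20=114,  q_4=2·7+3=17
a_5=1:  p_5=1·114+47=161,  q_5=1·17+7=24
fundamental: x₁=161, y₁=24  (since 25921 − 45·576 = 1)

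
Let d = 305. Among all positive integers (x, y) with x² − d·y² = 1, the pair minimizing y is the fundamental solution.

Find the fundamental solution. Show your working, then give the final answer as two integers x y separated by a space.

√305 = [17; 2,6,2,34, …], period ℓ=4 (even) → k=3
k=0  a_k=17  p_k/q_k = 17/1
…
k=2  a_k=6  p_k/q_k = 227/13
k=3  a_k=2  p_k/q_k = 489/28
→ (489, 28).  Check: 489²=239121, 305·28²=239120, difference 1.

489 28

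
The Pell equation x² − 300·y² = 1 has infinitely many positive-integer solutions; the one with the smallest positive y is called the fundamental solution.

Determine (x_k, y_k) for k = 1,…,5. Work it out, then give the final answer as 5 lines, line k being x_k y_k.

1351 78
3650401 210756
9863382151 569462634
26650854921601 1538687826312
72010600134783751 4157533937232390

√300 = [17; 3,8,3,34, …], period ℓ=4 (even) → k=3
i=0: a=17 ⇒ p=17, q=1
i=1: a=3 ⇒ p=52, q=3
i=2: a=8 ⇒ p=433, q=25
i=3: a=3 ⇒ p=1351, q=78
fundamental: x₁=1351, y₁=78  (since 1825201 − 300·6084 = 1)
(1351+78√300)^2 = 3650401 + 210756√300
(1351+78√300)^3 = 9863382151 + 569462634√300
(1351+78√300)^4 = 26650854921601 + 1538687826312√300
(1351+78√300)^5 = 72010600134783751 + 4157533937232390√300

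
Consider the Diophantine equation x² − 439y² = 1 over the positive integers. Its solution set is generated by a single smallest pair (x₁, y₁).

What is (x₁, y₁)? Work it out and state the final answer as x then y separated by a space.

√439 = [20; 1,19,1,40, …], period ℓ=4 (even) → k=3
step 0: (20, 1)  from 20·(1,0) + (0,1)
…
step 2: (419, 20)  from 19·(21,1) + (20,1)
step 3: (440, 21)  from 1·(419,20) + (21,1)
→ (440, 21).  Check: 440²=193600, 439·21²=193599, difference 1.

440 21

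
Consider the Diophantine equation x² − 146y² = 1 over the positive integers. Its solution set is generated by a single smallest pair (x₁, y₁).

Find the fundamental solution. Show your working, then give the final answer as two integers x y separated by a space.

√146 → a₀=12, period (12,24); ℓ=2 even so k=1
step 0: (12, 1)  from 12·(1,0) + (0,1)
step 1: (145, 12)  from 12·(12,1) + (1,0)
→ (145, 12).  Check: 145²=21025, 146·12²=21024, difference 1.

145 12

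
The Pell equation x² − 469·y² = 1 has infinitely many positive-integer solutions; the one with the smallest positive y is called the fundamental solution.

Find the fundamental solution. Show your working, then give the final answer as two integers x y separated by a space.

d=469: √d = [21; 1,1,1,10,6,10,1,1,1,42] (ℓ=10, even), read p_9/q_9
k=0  a_k=21  p_k/q_k = 21/1
…
k=2  a_k=1  p_k/q_k = 43/2
k=3  a_k=1  p_k/q_k = 65/3
k=4  a_k=10  p_k/q_k = 693/32
k=5  a_k=6  p_k/q_k = 4223/195
…
k=7  a_k=1  p_k/q_k = 47146/2177
k=8  a_k=1  p_k/q_k = 90069/4159
k=9  a_k=1  p_k/q_k = 137215/6336
→ (137215, 6336).  Check: 137215²=18827956225, 469·6336²=18827956224, difference 1.

137215 6336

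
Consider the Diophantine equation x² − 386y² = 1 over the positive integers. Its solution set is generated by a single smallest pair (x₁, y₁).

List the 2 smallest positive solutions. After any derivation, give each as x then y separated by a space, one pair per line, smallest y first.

111555 5678
24889036049 1266818580

d=386: √d = [19; 1,1,1,4,1,18,1,4,1,1,1,38] (ℓ=12, even), read p_11/q_11
step 0: (19, 1)  from 19·(1,0) + (0,1)
…
step 2: (39, 2)  from 1·(20,1) + (19,1)
step 3: (59, 3)  from 1·(39,2) + (20,1)
step 4: (275, 14)  from 4·(59,3) + (39,2)
step 5: (334, 17)  from 1·(275,14) + (59,3)
…
step 10: (72163, 3673)  from 1·(39392,2005) + (32771,1668)
step 11: (111555, 5678)  from 1·(72163,3673) + (39392,2005)
→ (111555, 5678).  Check: 111555²=12444518025, 386·5678²=12444518024, difference 1.
n=2: (111555,5678)∘(111555,5678) = (111555·111555+386·5678·5678, 111555·5678+5678·111555) = (24889036049,1266818580)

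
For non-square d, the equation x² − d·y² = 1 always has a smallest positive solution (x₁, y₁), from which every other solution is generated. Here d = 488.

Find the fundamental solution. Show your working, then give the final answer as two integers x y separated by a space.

√488 = [22; 11,44, …], period ℓ=2 (even) → k=1
i=0: a=22 ⇒ p=22, q=1
i=1: a=11 ⇒ p=243, q=11
(x₁, y₁) = (243, 11);  243² − 488·11² = 1 ✓

243 11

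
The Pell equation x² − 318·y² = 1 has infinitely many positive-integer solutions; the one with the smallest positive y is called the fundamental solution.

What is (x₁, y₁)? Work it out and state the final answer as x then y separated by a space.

√318 = [17; 1,4,1,34, …], period ℓ=4 (even) → k=3
a_0=17:  p_0=17·1+0=17,  q_0=17·0+1=1
a_1=1:  p_1=1·17+1=18,  q_1=1·1+0=1
a_2=4:  p_2=4·18+17=89,  q_2=4·1+1=5
a_3=1:  p_3=1·89+18=107,  q_3=1·5+1=6
(x₁, y₁) = (107, 6);  107² − 318·6² = 1 ✓

107 6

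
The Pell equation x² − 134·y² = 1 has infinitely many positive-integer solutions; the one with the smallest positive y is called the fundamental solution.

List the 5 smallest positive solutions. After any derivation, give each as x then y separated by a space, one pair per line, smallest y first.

√134 → a₀=11, period (1,1,2,1,3,…,1,1,22); ℓ=14 even so k=13
k=0  a_k=11  p_k/q_k = 11/1
…
k=4  a_k=1  p_k/q_k = 81/7
k=5  a_k=3  p_k/q_k = 301/26
…
k=7  a_k=10  p_k/q_k = 4121/356
…
k=9  a_k=3  p_k/q_k = 17630/1523
k=10  a_k=1  p_k/q_k = 22133/1912
k=11  a_k=2  p_k/q_k = 61896/5347
k=12  a_k=1  p_k/q_k = 84029/7259
k=13  a_k=1  p_k/q_k = 145925/12606
→ (145925, 12606).  Check: 145925²=21294105625, 134·12606²=21294105624, difference 1.
(x_2, y_2) = (145925·145925 + 134·12606·12606, 145925·12606 + 12606·145925) = (42588211249, 3679061100)
(x_3, y_3) = (145925·42588211249 + 134·12606·3679061100, 145925·3679061100 + 12606·42588211249) = (12429369452874725, 1073733982022394)
(x_4, y_4) = (145925·12429369452874725 + 134·12606·1073733982022394, 145925·1073733982022394 + 12606·12429369452874725) = (3627511474778900280001, 313369262649556627800)
(x_5, y_5) = (145925·3627511474778900280001 + 134·12606·313369262649556627800, 145925·313369262649556627800 + 12606·3627511474778900280001) = (1058689223901792677265417125, 91456819303199367841407606)

145925 12606
42588211249 3679061100
12429369452874725 1073733982022394
3627511474778900280001 313369262649556627800
1058689223901792677265417125 91456819303199367841407606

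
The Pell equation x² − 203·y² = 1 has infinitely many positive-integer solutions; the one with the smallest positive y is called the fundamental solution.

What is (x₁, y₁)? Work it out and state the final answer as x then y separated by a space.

57 4

√203 → a₀=14, period (4,28); ℓ=2 even so k=1
a_0=14:  p_0=14·1+0=14,  q_0=14·0+1=1
a_1=4:  p_1=4·14+1=57,  q_1=4·1+0=4
→ (57, 4).  Check: 57²=3249, 203·4²=3248, difference 1.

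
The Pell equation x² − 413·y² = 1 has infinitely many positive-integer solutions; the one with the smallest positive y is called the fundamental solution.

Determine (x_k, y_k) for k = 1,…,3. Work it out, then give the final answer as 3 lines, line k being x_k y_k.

113399 5580
25718666401 1265532840
5832942102300599 287020317040740

√413 = [20; 3,9,1,4,1,9,3,40, …], period ℓ=8 (even) → k=7
i=0: a=20 ⇒ p=20, q=1
i=1: a=3 ⇒ p=61, q=3
i=2: a=9 ⇒ p=569, q=28
…
i=6: a=9 ⇒ p=36560, q=1799
i=7: a=3 ⇒ p=113399, q=5580
(x₁, y₁) = (113399, 5580);  113399² − 413·5580² = 1 ✓
n=2: (113399,5580)∘(113399,5580) = (113399·113399+413·5580·5580, 113399·5580+5580·113399) = (25718666401,1265532840)
n=3: (25718666401,1265532840)∘(113399,5580) = (113399·25718666401+413·5580·1265532840, 113399·1265532840+5580·25718666401) = (5832942102300599,287020317040740)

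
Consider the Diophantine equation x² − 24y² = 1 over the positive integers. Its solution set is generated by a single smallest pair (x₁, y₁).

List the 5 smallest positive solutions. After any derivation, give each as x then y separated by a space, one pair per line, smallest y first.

5 1
49 10
485 99
4801 980
47525 9701

d=24: √d = [4; 1,8] (ℓ=2, even), read p_1/q_1
step 0: (4, 1)  from 4·(1,0) + (0,1)
step 1: (5, 1)  from 1·(4,1) + (1,0)
(x₁, y₁) = (5, 1);  5² − 24·1² = 1 ✓
k=2:  x_2 = 5·5+24·1·1 = 49,  y_2 = 5·1+1·5 = 10
k=3:  x_3 = 5·49+24·1·10 = 485,  y_3 = 5·10+1·49 = 99
k=4:  x_4 = 5·485+24·1·99 = 4801,  y_4 = 5·99+1·485 = 980
k=5:  x_5 = 5·4801+24·1·980 = 47525,  y_5 = 5·980+1·4801 = 9701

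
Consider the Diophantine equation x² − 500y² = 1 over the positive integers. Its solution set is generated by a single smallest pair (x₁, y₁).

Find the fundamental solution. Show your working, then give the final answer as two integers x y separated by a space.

√500 = [22; 2,1,3,2,1,…,1,2,44, …], period ℓ=14 (even) → k=13
step 0: (22, 1)  from 22·(1,0) + (0,1)
…
step 2: (67, 3)  from 1·(45,2) + (22,1)
step 3: (246, 11)  from 3·(67,3) + (45,2)
…
step 11: (259205, 11592)  from 3·(76317,3413) + (30254,1353)
step 12: (335522, 15005)  from 1·(259205,11592) + (76317,3413)
step 13: (930249, 41602)  from 2·(335522,15005) + (259205,11592)
fundamental: x₁=930249, y₁=41602  (since 865363202001 − 500·1730726404 = 1)

930249 41602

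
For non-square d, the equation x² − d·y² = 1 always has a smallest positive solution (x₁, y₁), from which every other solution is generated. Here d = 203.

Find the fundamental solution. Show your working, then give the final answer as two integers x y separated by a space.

d=203: √d = [14; 4,28] (ℓ=2, even), read p_1/q_1
k=0  a_k=14  p_k/q_k = 14/1
k=1  a_k=4  p_k/q_k = 57/4
→ (57, 4).  Check: 57²=3249, 203·4²=3248, difference 1.

57 4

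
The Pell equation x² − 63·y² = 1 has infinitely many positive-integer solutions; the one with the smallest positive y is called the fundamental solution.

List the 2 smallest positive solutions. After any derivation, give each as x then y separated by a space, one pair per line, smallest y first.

8 1
127 16

d=63: √d = [7; 1,14] (ℓ=2, even), read p_1/q_1
step 0: (7, 1)  from 7·(1,0) + (0,1)
step 1: (8, 1)  from 1·(7,1) + (1,0)
(x₁, y₁) = (8, 1);  8² − 63·1² = 1 ✓
k=2:  x_2 = 8·8+63·1·1 = 127,  y_2 = 8·1+1·8 = 16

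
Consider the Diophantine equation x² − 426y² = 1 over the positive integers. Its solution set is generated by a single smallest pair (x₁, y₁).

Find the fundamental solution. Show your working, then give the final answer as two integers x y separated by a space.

[20; 1,1,1,3,2,6,2,3,1,1,1,40] for √426; ℓ=12 ⇒ convergent index 11
step 0: (20, 1)  from 20·(1,0) + (0,1)
…
step 2: (41, 2)  from 1·(21,1) + (20,1)
…
step 10: (56780, 2751)  from 1·(31971,1549) + (24809,1202)
step 11: (88751, 4300)  from 1·(56780,2751) + (31971,1549)
fundamental: x₁=88751, y₁=4300  (since 7876740001 − 426·18490000 = 1)

88751 4300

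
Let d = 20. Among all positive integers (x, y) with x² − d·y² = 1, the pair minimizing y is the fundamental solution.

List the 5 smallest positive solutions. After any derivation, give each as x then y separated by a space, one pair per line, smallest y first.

√20 = [4; 2,8, …], period ℓ=2 (even) → k=1
i=0: a=4 ⇒ p=4, q=1
i=1: a=2 ⇒ p=9, q=2
(x₁, y₁) = (9, 2);  9² − 20·2² = 1 ✓
(9+2√20)^2 = 161 + 36√20
(9+2√20)^3 = 2889 + 646√20
(9+2√20)^4 = 51841 + 11592√20
(9+2√20)^5 = 930249 + 208010√20

9 2
161 36
2889 646
51841 11592
930249 208010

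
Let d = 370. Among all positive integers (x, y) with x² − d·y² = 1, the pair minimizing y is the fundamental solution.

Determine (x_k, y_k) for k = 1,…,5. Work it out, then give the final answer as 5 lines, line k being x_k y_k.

213859 11118
91471343761 4755368724
39123940210553539 2033956799880714
16734013458886067250241 869959934526623861928
7157438768568706971928026499 372097523273824548176239590

d=370: √d = [19; 4,4,38] (ℓ=3, odd), read p_5/q_5
i=0: a=19 ⇒ p=19, q=1
i=1: a=4 ⇒ p=77, q=4
i=2: a=4 ⇒ p=327, q=17
…
i=4: a=4 ⇒ p=50339, q=2617
i=5: a=4 ⇒ p=213859, q=11118
(x₁, y₁) = (213859, 11118);  213859² − 370·11118² = 1 ✓
n=2: (213859,11118)∘(213859,11118) = (213859·213859+370·11118·11118, 213859·11118+11118·213859) = (91471343761,4755368724)
n=3: (91471343761,4755368724)∘(213859,11118) = (213859·91471343761+370·11118·4755368724, 213859·4755368724+11118·91471343761) = (39123940210553539,2033956799880714)
n=4: (39123940210553539,2033956799880714)∘(213859,11118) = (213859·39123940210553539+370·11118·2033956799880714, 213859·2033956799880714+11118·39123940210553539) = (16734013458886067250241,869959934526623861928)
n=5: (16734013458886067250241,869959934526623861928)∘(213859,11118) = (213859·16734013458886067250241+370·11118·869959934526623861928, 213859·869959934526623861928+11118·16734013458886067250241) = (7157438768568706971928026499,372097523273824548176239590)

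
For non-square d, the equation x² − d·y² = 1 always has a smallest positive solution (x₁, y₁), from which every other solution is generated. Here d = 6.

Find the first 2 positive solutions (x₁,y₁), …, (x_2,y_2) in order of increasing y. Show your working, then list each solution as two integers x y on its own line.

5 2
49 20

√6 = [2; 2,4, …], period ℓ=2 (even) → k=1
i=0: a=2 ⇒ p=2, q=1
i=1: a=2 ⇒ p=5, q=2
(x₁, y₁) = (5, 2);  5² − 6·2² = 1 ✓
(x_2, y_2) = (5·5 + 6·2·2, 5·2 + 2·5) = (49, 20)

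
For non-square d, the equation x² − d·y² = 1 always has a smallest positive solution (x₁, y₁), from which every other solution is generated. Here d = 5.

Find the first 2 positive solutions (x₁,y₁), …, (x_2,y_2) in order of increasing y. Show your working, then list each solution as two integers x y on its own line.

9 4
161 72

[2; 4] for √5; ℓ=1 ⇒ convergent index 1
i=0: a=2 ⇒ p=2, q=1
i=1: a=4 ⇒ p=9, q=4
(x₁, y₁) = (9, 4);  9² − 5·4² = 1 ✓
k=2:  x_2 = 9·9+5·4·4 = 161,  y_2 = 9·4+4·9 = 72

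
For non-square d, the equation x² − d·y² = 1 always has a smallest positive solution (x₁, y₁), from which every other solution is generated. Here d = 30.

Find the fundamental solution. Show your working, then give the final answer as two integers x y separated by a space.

11 2

d=30: √d = [5; 2,10] (ℓ=2, even), read p_1/q_1
a_0=5:  p_0=5·1+0=5,  q_0=5·0+1=1
a_1=2:  p_1=2·5+1=11,  q_1=2·1+0=2
(x₁, y₁) = (11, 2);  11² − 30·2² = 1 ✓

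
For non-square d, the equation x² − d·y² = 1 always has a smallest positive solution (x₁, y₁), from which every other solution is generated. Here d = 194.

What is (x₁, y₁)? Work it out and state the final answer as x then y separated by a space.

195 14

[13; 1,12,1,26] for √194; ℓ=4 ⇒ convergent index 3
step 0: (13, 1)  from 13·(1,0) + (0,1)
step 1: (14, 1)  from 1·(13,1) + (1,0)
step 2: (181, 13)  from 12·(14,1) + (13,1)
step 3: (195, 14)  from 1·(181,13) + (14,1)
(x₁, y₁) = (195, 14);  195² − 194·14² = 1 ✓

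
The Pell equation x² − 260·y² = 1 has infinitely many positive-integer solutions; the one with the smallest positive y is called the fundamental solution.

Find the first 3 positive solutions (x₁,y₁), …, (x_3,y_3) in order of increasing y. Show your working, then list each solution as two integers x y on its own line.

d=260: √d = [16; 8,32] (ℓ=2, even), read p_1/q_1
k=0  a_k=16  p_k/q_k = 16/1
k=1  a_k=8  p_k/q_k = 129/8
→ (129, 8).  Check: 129²=16641, 260·8²=16640, difference 1.
(129+8√260)^2 = 33281 + 2064√260
(129+8√260)^3 = 8586369 + 532504√260

129 8
33281 2064
8586369 532504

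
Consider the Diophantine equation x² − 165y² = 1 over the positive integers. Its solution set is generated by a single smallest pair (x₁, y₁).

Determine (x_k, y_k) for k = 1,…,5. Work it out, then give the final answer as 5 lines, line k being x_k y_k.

d=165: √d = [12; 1,5,2,5,1,24] (ℓ=6, even), read p_5/q_5
a_0=12:  p_0=12·1+0=12,  q_0=12·0+1=1
…
a_2=5:  p_2=5·13+12=77,  q_2=5·1+1=6
a_3=2:  p_3=2·77+13=167,  q_3=2·6+1=13
a_4=5:  p_4=5·167+77=912,  q_4=5·13+6=71
a_5=1:  p_5=1·912+167=1079,  q_5=1·71+13=84
(x₁, y₁) = (1079, 84);  1079² − 165·84² = 1 ✓
(x_2, y_2) = (1079·1079 + 165·84·84, 1079·84 + 84·1079) = (2328481, 181272)
(x_3, y_3) = (1079·2328481 + 165·84·181272, 1079·181272 + 84·2328481) = (5024860919, 391184892)
(x_4, y_4) = (1079·5024860919 + 165·84·391184892, 1079·391184892 + 84·5024860919) = (10843647534721, 844176815664)
(x_5, y_5) = (1079·10843647534721 + 165·84·844176815664, 1079·844176815664 + 84·10843647534721) = (23400586355066999, 1821733177018020)

1079 84
2328481 181272
5024860919 391184892
10843647534721 844176815664
23400586355066999 1821733177018020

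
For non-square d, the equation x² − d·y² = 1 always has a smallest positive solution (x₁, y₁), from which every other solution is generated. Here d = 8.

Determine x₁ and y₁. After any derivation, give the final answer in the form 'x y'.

3 1

√8 = [2; 1,4, …], period ℓ=2 (even) → k=1
k=0  a_k=2  p_k/q_k = 2/1
k=1  a_k=1  p_k/q_k = 3/1
fundamental: x₁=3, y₁=1  (since 9 − 8·1 = 1)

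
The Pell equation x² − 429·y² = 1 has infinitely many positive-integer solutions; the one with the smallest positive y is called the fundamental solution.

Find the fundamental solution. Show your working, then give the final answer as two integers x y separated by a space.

[20; 1,2,2,9,1,12,1,9,2,2,1,40] for √429; ℓ=12 ⇒ convergent index 11
step 0: (20, 1)  from 20·(1,0) + (0,1)
step 1: (21, 1)  from 1·(20,1) + (1,0)
…
step 3: (145, 7)  from 2·(62,3) + (21,1)
step 4: (1367, 66)  from 9·(145,7) + (62,3)
step 5: (1512, 73)  from 1·(1367,66) + (145,7)
step 6: (19511, 942)  from 12·(1512,73) + (1367,66)
…
step 8: (208718, 10077)  from 9·(21023,1015) + (19511,942)
step 9: (438459, 21169)  from 2·(208718,10077) + (21023,1015)
step 10: (1085636, 52415)  from 2·(438459,21169) + (208718,10077)
step 11: (1524095, 73584)  from 1·(1085636,52415) + (438459,21169)
(x₁, y₁) = (1524095, 73584);  1524095² − 429·73584² = 1 ✓

1524095 73584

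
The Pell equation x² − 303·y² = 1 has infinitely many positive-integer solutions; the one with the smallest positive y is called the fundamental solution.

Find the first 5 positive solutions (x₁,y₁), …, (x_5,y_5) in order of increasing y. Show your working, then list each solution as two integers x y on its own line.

√303 = [17; 2,2,5,2,2,34, …], period ℓ=6 (even) → k=5
k=0  a_k=17  p_k/q_k = 17/1
…
k=4  a_k=2  p_k/q_k = 1027/59
k=5  a_k=2  p_k/q_k = 2524/145
→ (2524, 145).  Check: 2524²=6370576, 303·145²=6370575, difference 1.
(x_2, y_2) = (2524·2524 + 303·145·145, 2524·145 + 145·2524) = (12741151, 731960)
(x_3, y_3) = (2524·12741151 + 303·145·731960, 2524·731960 + 145·12741151) = (64317327724, 3694933935)
(x_4, y_4) = (2524·64317327724 + 303·145·3694933935, 2524·3694933935 + 145·64317327724) = (324673857609601, 18652025771920)
(x_5, y_5) = (2524·324673857609601 + 303·145·18652025771920, 2524·18652025771920 + 145·324673857609601) = (1638953568895938124, 94155422401718225)

2524 145
12741151 731960
64317327724 3694933935
324673857609601 18652025771920
1638953568895938124 94155422401718225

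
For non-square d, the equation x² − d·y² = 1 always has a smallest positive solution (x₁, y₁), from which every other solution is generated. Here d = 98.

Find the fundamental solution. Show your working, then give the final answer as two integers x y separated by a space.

√98 → a₀=9, period (1,8,1,18); ℓ=4 even so k=3
i=0: a=9 ⇒ p=9, q=1
i=1: a=1 ⇒ p=10, q=1
i=2: a=8 ⇒ p=89, q=9
i=3: a=1 ⇒ p=99, q=10
→ (99, 10).  Check: 99²=9801, 98·10²=9800, difference 1.

99 10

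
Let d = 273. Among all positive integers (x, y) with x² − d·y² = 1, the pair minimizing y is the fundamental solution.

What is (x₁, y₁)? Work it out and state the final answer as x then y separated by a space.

d=273: √d = [16; 1,1,10,1,1,32] (ℓ=6, even), read p_5/q_5
step 0: (16, 1)  from 16·(1,0) + (0,1)
step 1: (17, 1)  from 1·(16,1) + (1,0)
step 2: (33, 2)  from 1·(17,1) + (16,1)
step 3: (347, 21)  from 10·(33,2) + (17,1)
step 4: (380, 23)  from 1·(347,21) + (33,2)
step 5: (727, 44)  from 1·(380,23) + (347,21)
(x₁, y₁) = (727, 44);  727² − 273·44² = 1 ✓

727 44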